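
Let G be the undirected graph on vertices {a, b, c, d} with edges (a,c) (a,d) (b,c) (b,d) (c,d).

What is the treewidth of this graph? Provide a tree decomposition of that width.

Treewidth 2.
Bags: B1 = {a, c, d}  B2 = {b, c, d}
Tree: B1–B2

Each bag holds 3 vertices, so the decomposition has width 2, which upper-bounds the treewidth. On the other hand G contains the 3-clique {a, c, d}. A clique must lie in a single bag of any decomposition, so no decomposition can have width below 2. Combining the bounds, tw(G) = 2.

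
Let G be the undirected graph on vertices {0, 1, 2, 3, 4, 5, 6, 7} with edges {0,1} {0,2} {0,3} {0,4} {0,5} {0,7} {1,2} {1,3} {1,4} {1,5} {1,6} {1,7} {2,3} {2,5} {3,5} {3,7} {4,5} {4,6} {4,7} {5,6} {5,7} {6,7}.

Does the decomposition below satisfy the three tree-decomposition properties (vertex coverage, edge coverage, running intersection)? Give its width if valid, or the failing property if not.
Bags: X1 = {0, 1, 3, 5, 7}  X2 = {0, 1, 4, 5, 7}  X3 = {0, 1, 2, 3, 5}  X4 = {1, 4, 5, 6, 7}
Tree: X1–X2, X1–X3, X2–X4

Yes; width 4.

Vertex coverage: the bags together contain {0, 1, 2, 3, 4, 5, 6, 7}, the full vertex set. Edge coverage: each edge of G has both endpoints in at least one bag. Running intersection: for every vertex, the bags containing it form a connected subtree. All three properties hold, so this is a valid tree decomposition of width max|bag| − 1 = 4, and hence tw(G) ≤ 4.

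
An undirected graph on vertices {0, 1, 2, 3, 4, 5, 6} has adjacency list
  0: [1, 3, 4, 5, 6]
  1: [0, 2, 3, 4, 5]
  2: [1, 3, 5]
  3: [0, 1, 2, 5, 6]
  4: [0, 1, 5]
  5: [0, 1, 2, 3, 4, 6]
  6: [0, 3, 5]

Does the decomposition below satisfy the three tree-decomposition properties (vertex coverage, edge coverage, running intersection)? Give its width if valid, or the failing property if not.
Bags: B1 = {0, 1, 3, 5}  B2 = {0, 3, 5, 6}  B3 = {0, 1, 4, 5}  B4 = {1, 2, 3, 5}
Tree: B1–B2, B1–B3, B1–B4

Yes; width 3.

Checking the three conditions: (i) the bags cover all of {0, 1, 2, 3, 4, 5, 6}; (ii) for each edge, some bag contains both endpoints; (iii) the bags containing any fixed vertex form a subtree. All hold, so the decomposition is valid with width 4 − 1 = 3.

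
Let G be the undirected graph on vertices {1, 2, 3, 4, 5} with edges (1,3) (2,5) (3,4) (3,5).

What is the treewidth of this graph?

A width-1 tree decomposition is:
Bags: B1 = {3, 4}  B2 = {1, 3}  B3 = {3, 5}  B4 = {2, 5}
Tree: B1–B2, B1–B3, B3–B4
Each bag holds 2 vertices, so the decomposition has width 1, which upper-bounds the treewidth. Any graph with an edge has treewidth ≥ 1, and G has the edge 4–3. Therefore the treewidth is 1.

1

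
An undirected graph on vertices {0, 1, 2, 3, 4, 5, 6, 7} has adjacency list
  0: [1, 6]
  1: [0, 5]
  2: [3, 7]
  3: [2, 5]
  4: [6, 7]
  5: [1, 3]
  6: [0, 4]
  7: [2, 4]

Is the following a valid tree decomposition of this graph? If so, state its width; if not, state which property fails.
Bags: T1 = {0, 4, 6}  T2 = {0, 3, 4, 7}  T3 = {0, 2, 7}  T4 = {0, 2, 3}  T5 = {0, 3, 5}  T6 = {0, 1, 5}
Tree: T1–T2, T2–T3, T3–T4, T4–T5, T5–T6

A tree decomposition must satisfy three properties: every vertex lies in some bag; for every edge, both endpoints lie together in some bag; and for every vertex, the bags containing it form a connected subtree. Here bags containing vertex 3 are not connected in the tree, so the decomposition is invalid.

No — bags containing vertex 3 are not connected in the tree.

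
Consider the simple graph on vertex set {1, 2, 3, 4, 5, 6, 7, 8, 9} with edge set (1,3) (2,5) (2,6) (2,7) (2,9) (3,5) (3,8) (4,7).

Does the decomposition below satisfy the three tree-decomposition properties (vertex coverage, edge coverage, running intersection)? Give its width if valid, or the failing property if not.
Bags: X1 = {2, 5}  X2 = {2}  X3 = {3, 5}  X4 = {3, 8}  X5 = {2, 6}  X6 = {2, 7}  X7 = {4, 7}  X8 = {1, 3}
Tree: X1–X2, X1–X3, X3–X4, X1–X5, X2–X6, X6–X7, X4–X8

A tree decomposition must satisfy three properties: every vertex lies in some bag; for every edge, both endpoints lie together in some bag; and for every vertex, the bags containing it form a connected subtree. Here vertex 9 appears in no bag, so the decomposition is invalid.

No — vertex 9 appears in no bag.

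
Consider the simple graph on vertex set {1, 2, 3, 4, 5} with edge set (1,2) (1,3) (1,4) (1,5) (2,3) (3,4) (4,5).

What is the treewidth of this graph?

2

A width-2 tree decomposition is:
Bags: B1 = {1, 3, 4}  B2 = {1, 2, 3}  B3 = {1, 4, 5}
Tree: B1–B2, B1–B3
Every bag has size at most 3, so the width is 3 − 1 = 2 and tw(G) ≤ 2. For the lower bound, the 3 vertices {1, 2, 3} are pairwise adjacent, and any tree decomposition puts a clique entirely inside one bag — forcing width ≥ 2. Therefore the treewidth is 2.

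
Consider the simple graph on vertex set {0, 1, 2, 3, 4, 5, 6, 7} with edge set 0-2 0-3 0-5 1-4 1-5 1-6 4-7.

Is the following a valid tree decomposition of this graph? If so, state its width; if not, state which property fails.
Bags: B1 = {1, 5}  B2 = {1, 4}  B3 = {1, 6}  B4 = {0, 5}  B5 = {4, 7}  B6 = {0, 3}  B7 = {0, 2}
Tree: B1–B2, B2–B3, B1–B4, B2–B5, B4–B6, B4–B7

Yes; width 1.

Vertex coverage: the bags together contain {0, 1, 2, 3, 4, 5, 6, 7}, the full vertex set. Edge coverage: each edge of G has both endpoints in at least one bag. Running intersection: for every vertex, the bags containing it form a connected subtree. All three properties hold, so this is a valid tree decomposition of width max|bag| − 1 = 1, and hence tw(G) ≤ 1.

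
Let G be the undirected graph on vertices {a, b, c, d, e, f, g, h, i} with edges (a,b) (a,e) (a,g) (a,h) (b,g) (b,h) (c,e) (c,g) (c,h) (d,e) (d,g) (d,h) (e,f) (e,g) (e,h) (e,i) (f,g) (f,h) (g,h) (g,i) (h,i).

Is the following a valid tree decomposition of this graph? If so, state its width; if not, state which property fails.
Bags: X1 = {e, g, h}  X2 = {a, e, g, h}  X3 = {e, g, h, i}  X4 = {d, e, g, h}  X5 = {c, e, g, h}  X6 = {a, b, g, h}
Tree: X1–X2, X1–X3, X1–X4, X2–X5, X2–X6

A tree decomposition must satisfy three properties: every vertex lies in some bag; for every edge, both endpoints lie together in some bag; and for every vertex, the bags containing it form a connected subtree. Here vertex f appears in no bag, so the decomposition is invalid.

No — vertex f appears in no bag.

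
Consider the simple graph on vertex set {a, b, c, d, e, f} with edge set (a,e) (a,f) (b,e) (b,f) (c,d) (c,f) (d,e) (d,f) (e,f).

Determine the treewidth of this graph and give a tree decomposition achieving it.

Treewidth 2.
One such decomposition:
Bags: B1 = {a, e, f}  B2 = {b, e, f}  B3 = {d, e, f}  B4 = {c, d, f}
Tree: B1–B2, B1–B3, B3–B4

Each bag holds 3 vertices, so the decomposition has width 2, which upper-bounds the treewidth. Conversely, {d, e, f} is a clique of size 3, and the vertices of any clique must share a bag in every tree decomposition; so some bag has ≥ 3 vertices and tw(G) ≥ 2. Hence tw(G) = 2 exactly.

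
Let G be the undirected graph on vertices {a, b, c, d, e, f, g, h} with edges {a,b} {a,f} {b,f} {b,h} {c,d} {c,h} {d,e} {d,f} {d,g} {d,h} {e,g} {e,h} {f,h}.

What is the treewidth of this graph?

2

A width-2 tree decomposition is:
Bags: B1 = {d, f, h}  B2 = {d, e, h}  B3 = {d, e, g}  B4 = {c, d, h}  B5 = {b, f, h}  B6 = {a, b, f}
Tree: B1–B2, B2–B3, B1–B4, B1–B5, B5–B6
Each bag holds 3 vertices, so the decomposition has width 2, which upper-bounds the treewidth. On the other hand G contains the 3-clique {d, e, g}. A clique must lie in a single bag of any decomposition, so no decomposition can have width below 2. Hence tw(G) = 2 exactly.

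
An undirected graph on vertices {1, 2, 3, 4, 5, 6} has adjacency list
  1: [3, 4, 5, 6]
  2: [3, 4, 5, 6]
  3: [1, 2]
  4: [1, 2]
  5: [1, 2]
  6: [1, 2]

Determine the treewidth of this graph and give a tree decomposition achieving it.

Each bag holds 3 vertices, so the decomposition has width 2, which upper-bounds the treewidth. Since 1–5–2–6–1 is a cycle in G, G is not acyclic. Forests are exactly the graphs of treewidth ≤ 1, so tw(G) ≥ 2. The upper and lower bounds meet at 2, so that is the treewidth.

Treewidth 2.
One such decomposition:
Bags: B1 = {1, 2, 5}  B2 = {1, 2, 6}  B3 = {1, 2, 4}  B4 = {1, 2, 3}
Tree: B1–B2, B2–B3, B3–B4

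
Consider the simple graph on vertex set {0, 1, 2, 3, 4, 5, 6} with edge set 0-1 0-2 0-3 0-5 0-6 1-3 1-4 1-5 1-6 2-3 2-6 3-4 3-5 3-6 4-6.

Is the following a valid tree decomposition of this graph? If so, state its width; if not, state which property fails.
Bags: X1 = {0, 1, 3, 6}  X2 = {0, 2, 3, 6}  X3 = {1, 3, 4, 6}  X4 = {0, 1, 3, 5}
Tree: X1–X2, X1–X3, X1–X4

Yes; width 3.

Every vertex of G appears in some bag (union = {0, 1, 2, 3, 4, 5, 6}); every edge is covered by a bag; and for each vertex v the set of bags containing v is connected in the bag tree. The decomposition is therefore valid. The largest bag has 4 vertices, so the width is 3.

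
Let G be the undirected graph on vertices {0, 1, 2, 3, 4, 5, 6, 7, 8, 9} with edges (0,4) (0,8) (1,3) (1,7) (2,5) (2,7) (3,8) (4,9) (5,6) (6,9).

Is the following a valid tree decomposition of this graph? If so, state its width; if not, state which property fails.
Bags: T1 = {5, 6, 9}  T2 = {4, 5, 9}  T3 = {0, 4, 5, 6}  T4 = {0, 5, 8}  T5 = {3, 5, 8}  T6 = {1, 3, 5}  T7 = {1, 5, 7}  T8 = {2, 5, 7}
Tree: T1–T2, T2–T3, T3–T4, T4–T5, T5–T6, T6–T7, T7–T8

A tree decomposition must satisfy three properties: every vertex lies in some bag; for every edge, both endpoints lie together in some bag; and for every vertex, the bags containing it form a connected subtree. Here bags containing vertex 6 are not connected in the tree, so the decomposition is invalid.

No — bags containing vertex 6 are not connected in the tree.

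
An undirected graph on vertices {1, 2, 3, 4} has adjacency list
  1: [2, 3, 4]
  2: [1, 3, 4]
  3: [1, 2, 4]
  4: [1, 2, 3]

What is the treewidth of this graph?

3

A width-3 tree decomposition is:
Bags: B1 = {1, 2, 3, 4}
Tree: (single bag)
A single bag containing all 4 vertices is trivially a valid decomposition of width 3. On the other hand G contains the 4-clique {1, 2, 3, 4}. A clique must lie in a single bag of any decomposition, so no decomposition can have width below 3. Therefore the treewidth is 3.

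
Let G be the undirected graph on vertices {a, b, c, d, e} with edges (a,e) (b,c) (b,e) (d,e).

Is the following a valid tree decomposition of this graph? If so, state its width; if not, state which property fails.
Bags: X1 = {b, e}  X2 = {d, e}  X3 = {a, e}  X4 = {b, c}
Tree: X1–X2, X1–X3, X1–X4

Vertex coverage: the bags together contain {a, b, c, d, e}, the full vertex set. Edge coverage: each edge of G has both endpoints in at least one bag. Running intersection: for every vertex, the bags containing it form a connected subtree. All three properties hold, so this is a valid tree decomposition of width max|bag| − 1 = 1, and hence tw(G) ≤ 1.

Yes; width 1.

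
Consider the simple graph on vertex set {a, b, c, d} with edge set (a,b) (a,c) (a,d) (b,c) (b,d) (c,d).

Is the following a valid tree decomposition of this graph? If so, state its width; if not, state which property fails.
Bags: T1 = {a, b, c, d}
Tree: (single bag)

Every vertex of G appears in some bag (union = {a, b, c, d}); every edge is covered by a bag; and for each vertex v the set of bags containing v is connected in the bag tree. The decomposition is therefore valid. The largest bag has 4 vertices, so the width is 3.

Yes; width 3.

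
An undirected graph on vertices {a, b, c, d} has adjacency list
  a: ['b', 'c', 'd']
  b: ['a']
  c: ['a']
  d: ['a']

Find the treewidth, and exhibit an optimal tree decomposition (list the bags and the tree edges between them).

Each bag holds 2 vertices, so the decomposition has width 1, which upper-bounds the treewidth. G has an edge, so its treewidth is at least 1. Combining the bounds, tw(G) = 1.

Treewidth 1.
One such decomposition:
Bags: B1 = {a, b}  B2 = {a, c}  B3 = {a, d}
Tree: B1–B2, B2–B3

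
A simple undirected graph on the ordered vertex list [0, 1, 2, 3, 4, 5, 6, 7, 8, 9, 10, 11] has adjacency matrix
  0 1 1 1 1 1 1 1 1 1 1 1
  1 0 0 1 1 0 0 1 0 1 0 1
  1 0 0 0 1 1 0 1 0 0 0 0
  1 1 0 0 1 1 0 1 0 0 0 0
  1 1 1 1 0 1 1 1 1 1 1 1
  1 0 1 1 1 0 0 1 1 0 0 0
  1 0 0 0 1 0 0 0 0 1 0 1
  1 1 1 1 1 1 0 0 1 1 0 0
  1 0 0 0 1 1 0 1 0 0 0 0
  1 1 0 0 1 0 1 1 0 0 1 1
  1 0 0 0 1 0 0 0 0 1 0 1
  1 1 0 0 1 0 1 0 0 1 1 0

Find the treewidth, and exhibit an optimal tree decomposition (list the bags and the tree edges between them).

Treewidth 4.
Bags: B1 = {0, 3, 4, 5, 7}  B2 = {0, 4, 5, 7, 8}  B3 = {0, 1, 3, 4, 7}  B4 = {0, 1, 4, 7, 9}  B5 = {0, 1, 4, 9, 11}  B6 = {0, 4, 6, 9, 11}  B7 = {0, 2, 4, 5, 7}  B8 = {0, 4, 9, 10, 11}
Tree: B1–B2, B1–B3, B3–B4, B4–B5, B5–B6, B1–B7, B6–B8

Every bag has size at most 5, so the width is 5 − 1 = 4 and tw(G) ≤ 4. On the other hand G contains the 5-clique {0, 4, 9, 10, 11}. A clique must lie in a single bag of any decomposition, so no decomposition can have width below 4. Hence tw(G) = 4 exactly.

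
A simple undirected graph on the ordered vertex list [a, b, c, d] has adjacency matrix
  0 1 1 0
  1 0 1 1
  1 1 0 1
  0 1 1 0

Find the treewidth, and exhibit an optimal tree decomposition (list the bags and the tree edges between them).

The largest bag has 3 vertices, giving width 2; this decomposition certifies tw(G) ≤ 2. For the lower bound, the 3 vertices {b, c, d} are pairwise adjacent, and any tree decomposition puts a clique entirely inside one bag — forcing width ≥ 2. Combining the bounds, tw(G) = 2.

Treewidth 2.
Bags: B1 = {a, b, c}  B2 = {b, c, d}
Tree: B1–B2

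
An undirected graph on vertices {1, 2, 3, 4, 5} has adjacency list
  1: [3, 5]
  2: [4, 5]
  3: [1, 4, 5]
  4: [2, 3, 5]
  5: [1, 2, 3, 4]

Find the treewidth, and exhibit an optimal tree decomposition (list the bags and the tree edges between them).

Each bag holds 3 vertices, so the decomposition has width 2, which upper-bounds the treewidth. Conversely, {2, 4, 5} is a clique of size 3, and the vertices of any clique must share a bag in every tree decomposition; so some bag has ≥ 3 vertices and tw(G) ≥ 2. Hence tw(G) = 2 exactly.

Treewidth 2.
Bags: B1 = {2, 4, 5}  B2 = {3, 4, 5}  B3 = {1, 3, 5}
Tree: B1–B2, B2–B3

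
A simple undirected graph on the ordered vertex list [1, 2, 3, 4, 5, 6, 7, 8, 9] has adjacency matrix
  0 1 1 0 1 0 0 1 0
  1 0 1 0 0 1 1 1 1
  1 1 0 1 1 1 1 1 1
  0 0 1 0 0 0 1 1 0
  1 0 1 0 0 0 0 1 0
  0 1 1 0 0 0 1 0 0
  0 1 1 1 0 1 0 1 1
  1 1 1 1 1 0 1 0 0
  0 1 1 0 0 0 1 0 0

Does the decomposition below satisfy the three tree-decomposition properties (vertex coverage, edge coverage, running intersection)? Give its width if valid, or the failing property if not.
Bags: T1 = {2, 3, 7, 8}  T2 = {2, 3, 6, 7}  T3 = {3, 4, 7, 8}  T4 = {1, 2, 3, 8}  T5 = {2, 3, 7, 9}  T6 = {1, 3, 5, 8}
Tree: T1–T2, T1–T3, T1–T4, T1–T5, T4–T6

Yes; width 3.

Vertex coverage: the bags together contain {1, 2, 3, 4, 5, 6, 7, 8, 9}, the full vertex set. Edge coverage: each edge of G has both endpoints in at least one bag. Running intersection: for every vertex, the bags containing it form a connected subtree. All three properties hold, so this is a valid tree decomposition of width max|bag| − 1 = 3, and hence tw(G) ≤ 3.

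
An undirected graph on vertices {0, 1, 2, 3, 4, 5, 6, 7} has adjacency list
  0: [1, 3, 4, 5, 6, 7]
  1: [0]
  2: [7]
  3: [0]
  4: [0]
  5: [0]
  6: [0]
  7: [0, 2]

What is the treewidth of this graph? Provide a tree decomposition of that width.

Treewidth 1.
One such decomposition:
Bags: B1 = {0, 3}  B2 = {0, 4}  B3 = {0, 1}  B4 = {0, 5}  B5 = {0, 6}  B6 = {0, 7}  B7 = {2, 7}
Tree: B1–B2, B2–B3, B2–B4, B1–B5, B3–B6, B6–B7

Every bag has size at most 2, so the width is 2 − 1 = 1 and tw(G) ≤ 1. Since G has at least one edge (e.g. 3–0), it is not an edgeless graph, so tw(G) ≥ 1. Combining the bounds, tw(G) = 1.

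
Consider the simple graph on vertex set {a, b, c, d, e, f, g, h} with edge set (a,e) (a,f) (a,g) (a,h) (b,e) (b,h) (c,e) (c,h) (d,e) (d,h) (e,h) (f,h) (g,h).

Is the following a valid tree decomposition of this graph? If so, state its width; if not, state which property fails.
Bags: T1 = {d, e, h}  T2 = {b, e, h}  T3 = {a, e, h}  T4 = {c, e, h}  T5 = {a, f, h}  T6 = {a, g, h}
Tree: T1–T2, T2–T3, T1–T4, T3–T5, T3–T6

Yes; width 2.

Checking the three conditions: (i) the bags cover all of {a, b, c, d, e, f, g, h}; (ii) for each edge, some bag contains both endpoints; (iii) the bags containing any fixed vertex form a subtree. All hold, so the decomposition is valid with width 3 − 1 = 2.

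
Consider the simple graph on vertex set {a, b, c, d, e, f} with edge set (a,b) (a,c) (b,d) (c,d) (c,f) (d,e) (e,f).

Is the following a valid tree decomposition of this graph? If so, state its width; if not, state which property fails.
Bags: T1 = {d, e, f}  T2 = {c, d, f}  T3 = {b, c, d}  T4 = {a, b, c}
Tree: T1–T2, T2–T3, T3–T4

Yes; width 2.

Vertex coverage: the bags together contain {a, b, c, d, e, f}, the full vertex set. Edge coverage: each edge of G has both endpoints in at least one bag. Running intersection: for every vertex, the bags containing it form a connected subtree. All three properties hold, so this is a valid tree decomposition of width max|bag| − 1 = 2, and hence tw(G) ≤ 2.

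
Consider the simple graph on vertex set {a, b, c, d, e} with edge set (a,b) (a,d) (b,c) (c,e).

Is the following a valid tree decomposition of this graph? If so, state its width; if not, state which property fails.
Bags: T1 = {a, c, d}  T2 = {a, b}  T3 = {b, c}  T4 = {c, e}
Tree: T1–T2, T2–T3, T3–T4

No — bags containing vertex c are not connected in the tree.

A tree decomposition must satisfy three properties: every vertex lies in some bag; for every edge, both endpoints lie together in some bag; and for every vertex, the bags containing it form a connected subtree. Here bags containing vertex c are not connected in the tree, so the decomposition is invalid.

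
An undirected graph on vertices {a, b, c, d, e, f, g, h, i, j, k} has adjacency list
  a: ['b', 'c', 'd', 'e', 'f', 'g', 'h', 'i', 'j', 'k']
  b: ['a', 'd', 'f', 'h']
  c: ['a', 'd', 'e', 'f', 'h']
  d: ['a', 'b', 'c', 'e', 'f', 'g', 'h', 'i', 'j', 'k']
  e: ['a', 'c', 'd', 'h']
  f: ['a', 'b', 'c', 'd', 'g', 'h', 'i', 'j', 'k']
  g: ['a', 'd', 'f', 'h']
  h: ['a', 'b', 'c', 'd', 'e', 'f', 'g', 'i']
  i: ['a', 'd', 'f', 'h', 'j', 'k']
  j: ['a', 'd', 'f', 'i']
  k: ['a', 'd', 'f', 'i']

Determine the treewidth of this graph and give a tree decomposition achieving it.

Every bag has size at most 5, so the width is 5 − 1 = 4 and tw(G) ≤ 4. On the other hand G contains the 5-clique {a, c, d, e, h}. A clique must lie in a single bag of any decomposition, so no decomposition can have width below 4. Combining the bounds, tw(G) = 4.

Treewidth 4.
Bags: B1 = {a, d, f, h, i}  B2 = {a, b, d, f, h}  B3 = {a, d, f, i, k}  B4 = {a, d, f, i, j}  B5 = {a, d, f, g, h}  B6 = {a, c, d, f, h}  B7 = {a, c, d, e, h}
Tree: B1–B2, B1–B3, B1–B4, B1–B5, B1–B6, B6–B7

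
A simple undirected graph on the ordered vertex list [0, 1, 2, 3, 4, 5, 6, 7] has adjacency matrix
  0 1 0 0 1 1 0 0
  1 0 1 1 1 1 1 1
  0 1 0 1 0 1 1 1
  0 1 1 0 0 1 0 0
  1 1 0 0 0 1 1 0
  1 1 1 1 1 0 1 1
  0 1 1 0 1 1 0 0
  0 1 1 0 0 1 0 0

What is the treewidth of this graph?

A width-3 tree decomposition is:
Bags: B1 = {1, 2, 5, 6}  B2 = {1, 4, 5, 6}  B3 = {1, 2, 3, 5}  B4 = {0, 1, 4, 5}  B5 = {1, 2, 5, 7}
Tree: B1–B2, B1–B3, B2–B4, B1–B5
The largest bag has 4 vertices, giving width 3; this decomposition certifies tw(G) ≤ 3. For the lower bound, the 4 vertices {0, 1, 4, 5} are pairwise adjacent, and any tree decomposition puts a clique entirely inside one bag — forcing width ≥ 3. Therefore the treewidth is 3.

3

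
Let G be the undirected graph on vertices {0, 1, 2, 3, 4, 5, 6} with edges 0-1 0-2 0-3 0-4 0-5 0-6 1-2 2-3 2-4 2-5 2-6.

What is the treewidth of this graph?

A width-2 tree decomposition is:
Bags: B1 = {0, 2, 6}  B2 = {0, 2, 3}  B3 = {0, 2, 5}  B4 = {0, 1, 2}  B5 = {0, 2, 4}
Tree: B1–B2, B2–B3, B1–B4, B4–B5
Each bag holds 3 vertices, so the decomposition has width 2, which upper-bounds the treewidth. On the other hand G contains the 3-clique {0, 1, 2}. A clique must lie in a single bag of any decomposition, so no decomposition can have width below 2. Hence tw(G) = 2 exactly.

2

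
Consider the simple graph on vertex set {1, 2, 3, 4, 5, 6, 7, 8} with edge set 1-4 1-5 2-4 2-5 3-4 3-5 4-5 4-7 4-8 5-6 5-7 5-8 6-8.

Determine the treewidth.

A width-2 tree decomposition is:
Bags: B1 = {5, 6, 8}  B2 = {4, 5, 8}  B3 = {3, 4, 5}  B4 = {4, 5, 7}  B5 = {1, 4, 5}  B6 = {2, 4, 5}
Tree: B1–B2, B2–B3, B2–B4, B4–B5, B4–B6
Each bag holds 3 vertices, so the decomposition has width 2, which upper-bounds the treewidth. On the other hand G contains the 3-clique {1, 4, 5}. A clique must lie in a single bag of any decomposition, so no decomposition can have width below 2. The upper and lower bounds meet at 2, so that is the treewidth.

2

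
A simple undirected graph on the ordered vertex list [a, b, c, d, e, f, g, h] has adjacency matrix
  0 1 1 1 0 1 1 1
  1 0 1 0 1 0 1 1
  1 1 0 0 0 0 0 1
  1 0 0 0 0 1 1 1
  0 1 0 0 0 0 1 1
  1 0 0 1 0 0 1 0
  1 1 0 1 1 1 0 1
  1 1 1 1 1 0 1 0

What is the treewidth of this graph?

A width-3 tree decomposition is:
Bags: B1 = {a, b, g, h}  B2 = {a, d, g, h}  B3 = {b, e, g, h}  B4 = {a, b, c, h}  B5 = {a, d, f, g}
Tree: B1–B2, B1–B3, B1–B4, B2–B5
Each bag holds 4 vertices, so the decomposition has width 3, which upper-bounds the treewidth. For the lower bound, the 4 vertices {b, e, g, h} are pairwise adjacent, and any tree decomposition puts a clique entirely inside one bag — forcing width ≥ 3. Therefore the treewidth is 3.

3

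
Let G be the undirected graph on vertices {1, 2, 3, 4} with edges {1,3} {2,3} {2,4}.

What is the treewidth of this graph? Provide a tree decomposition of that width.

Each bag holds 2 vertices, so the decomposition has width 1, which upper-bounds the treewidth. Since G has at least one edge (e.g. 3–2), it is not an edgeless graph, so tw(G) ≥ 1. Hence tw(G) = 1 exactly.

Treewidth 1.
One optimal decomposition is:
Bags: B1 = {2, 3}  B2 = {1, 3}  B3 = {2, 4}
Tree: B1–B2, B1–B3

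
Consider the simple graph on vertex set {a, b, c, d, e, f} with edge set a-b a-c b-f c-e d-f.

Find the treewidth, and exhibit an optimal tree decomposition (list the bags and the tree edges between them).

Each bag holds 2 vertices, so the decomposition has width 1, which upper-bounds the treewidth. Since G has at least one edge (e.g. d–f), it is not an edgeless graph, so tw(G) ≥ 1. Therefore the treewidth is 1.

Treewidth 1.
Bags: B1 = {d, f}  B2 = {b, f}  B3 = {a, b}  B4 = {a, c}  B5 = {c, e}
Tree: B1–B2, B2–B3, B3–B4, B4–B5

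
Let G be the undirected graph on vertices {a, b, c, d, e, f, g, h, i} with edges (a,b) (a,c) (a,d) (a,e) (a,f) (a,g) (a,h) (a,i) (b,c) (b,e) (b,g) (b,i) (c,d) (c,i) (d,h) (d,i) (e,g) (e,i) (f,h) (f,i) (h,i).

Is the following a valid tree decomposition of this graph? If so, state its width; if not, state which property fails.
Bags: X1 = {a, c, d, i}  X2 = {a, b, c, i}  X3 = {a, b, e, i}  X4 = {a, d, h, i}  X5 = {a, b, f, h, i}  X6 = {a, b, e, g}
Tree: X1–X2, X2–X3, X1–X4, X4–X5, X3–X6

No — bags containing vertex b are not connected in the tree.

A tree decomposition must satisfy three properties: every vertex lies in some bag; for every edge, both endpoints lie together in some bag; and for every vertex, the bags containing it form a connected subtree. Here bags containing vertex b are not connected in the tree, so the decomposition is invalid.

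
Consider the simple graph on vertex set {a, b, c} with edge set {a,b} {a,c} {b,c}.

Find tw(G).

A width-2 tree decomposition is:
Bags: B1 = {a, b, c}
Tree: (single bag)
A single bag containing all 3 vertices is trivially a valid decomposition of width 2. On the other hand G contains the 3-clique {a, b, c}. A clique must lie in a single bag of any decomposition, so no decomposition can have width below 2. Hence tw(G) = 2 exactly.

2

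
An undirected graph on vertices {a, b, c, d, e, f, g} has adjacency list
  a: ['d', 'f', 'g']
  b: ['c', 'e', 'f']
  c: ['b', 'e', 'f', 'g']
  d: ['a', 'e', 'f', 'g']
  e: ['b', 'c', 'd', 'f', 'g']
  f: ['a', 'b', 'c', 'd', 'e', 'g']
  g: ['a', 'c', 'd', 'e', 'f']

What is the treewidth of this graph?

3

A width-3 tree decomposition is:
Bags: B1 = {c, e, f, g}  B2 = {b, c, e, f}  B3 = {d, e, f, g}  B4 = {a, d, f, g}
Tree: B1–B2, B1–B3, B3–B4
Each bag holds 4 vertices, so the decomposition has width 3, which upper-bounds the treewidth. For the lower bound, the 4 vertices {d, e, f, g} are pairwise adjacent, and any tree decomposition puts a clique entirely inside one bag — forcing width ≥ 3. Combining the bounds, tw(G) = 3.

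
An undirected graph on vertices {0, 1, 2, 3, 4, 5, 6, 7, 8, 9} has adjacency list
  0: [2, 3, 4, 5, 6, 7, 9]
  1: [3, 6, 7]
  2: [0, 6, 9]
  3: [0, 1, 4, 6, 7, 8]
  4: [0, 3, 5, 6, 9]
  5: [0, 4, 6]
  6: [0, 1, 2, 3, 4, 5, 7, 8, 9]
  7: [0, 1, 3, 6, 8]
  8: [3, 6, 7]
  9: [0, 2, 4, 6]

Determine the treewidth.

A width-3 tree decomposition is:
Bags: B1 = {0, 3, 4, 6}  B2 = {0, 3, 6, 7}  B3 = {3, 6, 7, 8}  B4 = {0, 4, 5, 6}  B5 = {1, 3, 6, 7}  B6 = {0, 4, 6, 9}  B7 = {0, 2, 6, 9}
Tree: B1–B2, B2–B3, B1–B4, B2–B5, B4–B6, B6–B7
Every bag has size at most 4, so the width is 4 − 1 = 3 and tw(G) ≤ 3. On the other hand G contains the 4-clique {0, 2, 6, 9}. A clique must lie in a single bag of any decomposition, so no decomposition can have width below 3. Combining the bounds, tw(G) = 3.

3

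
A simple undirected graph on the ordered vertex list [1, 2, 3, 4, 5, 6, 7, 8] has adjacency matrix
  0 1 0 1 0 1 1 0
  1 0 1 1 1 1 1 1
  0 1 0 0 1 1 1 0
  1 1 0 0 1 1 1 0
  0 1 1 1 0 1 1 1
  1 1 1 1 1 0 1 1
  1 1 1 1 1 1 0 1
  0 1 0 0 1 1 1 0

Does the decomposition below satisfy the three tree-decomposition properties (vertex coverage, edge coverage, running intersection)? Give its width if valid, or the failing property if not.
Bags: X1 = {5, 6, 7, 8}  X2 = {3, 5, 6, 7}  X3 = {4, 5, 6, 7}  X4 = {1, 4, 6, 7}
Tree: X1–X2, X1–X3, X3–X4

A tree decomposition must satisfy three properties: every vertex lies in some bag; for every edge, both endpoints lie together in some bag; and for every vertex, the bags containing it form a connected subtree. Here vertex 2 appears in no bag, so the decomposition is invalid.

No — vertex 2 appears in no bag.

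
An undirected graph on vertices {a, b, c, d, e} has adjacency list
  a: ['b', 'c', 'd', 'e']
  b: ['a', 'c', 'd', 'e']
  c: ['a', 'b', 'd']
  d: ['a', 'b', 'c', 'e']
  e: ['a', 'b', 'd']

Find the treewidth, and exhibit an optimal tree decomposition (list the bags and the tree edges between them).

Treewidth 3.
One optimal decomposition is:
Bags: B1 = {a, b, c, d}  B2 = {a, b, d, e}
Tree: B1–B2

Each bag holds 4 vertices, so the decomposition has width 3, which upper-bounds the treewidth. On the other hand G contains the 4-clique {a, b, d, e}. A clique must lie in a single bag of any decomposition, so no decomposition can have width below 3. The upper and lower bounds meet at 3, so that is the treewidth.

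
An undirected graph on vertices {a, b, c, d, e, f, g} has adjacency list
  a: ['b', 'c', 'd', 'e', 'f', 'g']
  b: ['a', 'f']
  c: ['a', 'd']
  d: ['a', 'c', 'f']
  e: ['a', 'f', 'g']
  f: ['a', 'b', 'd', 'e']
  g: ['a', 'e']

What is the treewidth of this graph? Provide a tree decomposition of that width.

The largest bag has 3 vertices, giving width 2; this decomposition certifies tw(G) ≤ 2. On the other hand G contains the 3-clique {a, e, g}. A clique must lie in a single bag of any decomposition, so no decomposition can have width below 2. Therefore the treewidth is 2.

Treewidth 2.
Bags: B1 = {a, e, f}  B2 = {a, b, f}  B3 = {a, e, g}  B4 = {a, d, f}  B5 = {a, c, d}
Tree: B1–B2, B1–B3, B2–B4, B4–B5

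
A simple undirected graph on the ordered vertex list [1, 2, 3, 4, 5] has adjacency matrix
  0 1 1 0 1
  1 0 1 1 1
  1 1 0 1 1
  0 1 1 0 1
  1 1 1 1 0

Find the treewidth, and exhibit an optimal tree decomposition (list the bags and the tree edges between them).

Each bag holds 4 vertices, so the decomposition has width 3, which upper-bounds the treewidth. On the other hand G contains the 4-clique {1, 2, 3, 5}. A clique must lie in a single bag of any decomposition, so no decomposition can have width below 3. Hence tw(G) = 3 exactly.

Treewidth 3.
One such decomposition:
Bags: B1 = {1, 2, 3, 5}  B2 = {2, 3, 4, 5}
Tree: B1–B2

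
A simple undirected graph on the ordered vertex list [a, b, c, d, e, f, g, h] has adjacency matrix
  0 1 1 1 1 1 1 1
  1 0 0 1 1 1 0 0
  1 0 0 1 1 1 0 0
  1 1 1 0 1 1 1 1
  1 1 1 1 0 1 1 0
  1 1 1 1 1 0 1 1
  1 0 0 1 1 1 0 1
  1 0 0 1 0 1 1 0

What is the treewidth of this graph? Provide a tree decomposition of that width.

Treewidth 4.
One optimal decomposition is:
Bags: B1 = {a, d, f, g, h}  B2 = {a, d, e, f, g}  B3 = {a, b, d, e, f}  B4 = {a, c, d, e, f}
Tree: B1–B2, B2–B3, B2–B4

Every bag has size at most 5, so the width is 5 − 1 = 4 and tw(G) ≤ 4. For the lower bound, the 5 vertices {a, d, e, f, g} are pairwise adjacent, and any tree decomposition puts a clique entirely inside one bag — forcing width ≥ 4. Therefore the treewidth is 4.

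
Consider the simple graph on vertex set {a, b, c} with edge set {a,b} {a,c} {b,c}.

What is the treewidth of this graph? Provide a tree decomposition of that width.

With just one bag of size 3, the width is 3 − 1 = 2, so tw(G) ≤ 2. Conversely, {a, b, c} is a clique of size 3, and the vertices of any clique must share a bag in every tree decomposition; so some bag has ≥ 3 vertices and tw(G) ≥ 2. The upper and lower bounds meet at 2, so that is the treewidth.

Treewidth 2.
One such decomposition:
Bags: B1 = {a, b, c}
Tree: (single bag)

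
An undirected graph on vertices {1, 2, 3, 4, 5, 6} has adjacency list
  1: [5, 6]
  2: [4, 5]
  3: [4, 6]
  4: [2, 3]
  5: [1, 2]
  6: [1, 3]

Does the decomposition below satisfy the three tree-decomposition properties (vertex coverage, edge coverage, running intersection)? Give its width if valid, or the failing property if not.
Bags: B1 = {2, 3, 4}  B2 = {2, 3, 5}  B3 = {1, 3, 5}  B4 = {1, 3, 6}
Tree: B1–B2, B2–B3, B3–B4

Vertex coverage: the bags together contain {1, 2, 3, 4, 5, 6}, the full vertex set. Edge coverage: each edge of G has both endpoints in at least one bag. Running intersection: for every vertex, the bags containing it form a connected subtree. All three properties hold, so this is a valid tree decomposition of width max|bag| − 1 = 2, and hence tw(G) ≤ 2.

Yes; width 2.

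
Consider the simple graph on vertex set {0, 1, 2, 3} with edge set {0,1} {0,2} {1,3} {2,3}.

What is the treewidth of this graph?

2

A width-2 tree decomposition is:
Bags: B1 = {0, 2, 3}  B2 = {0, 1, 3}
Tree: B1–B2
The largest bag has 3 vertices, giving width 2; this decomposition certifies tw(G) ≤ 2. For the lower bound, G contains the cycle 0–2–3–1–0, so G is not a forest; only forests have treewidth ≤ 1, hence tw(G) ≥ 2. Therefore the treewidth is 2.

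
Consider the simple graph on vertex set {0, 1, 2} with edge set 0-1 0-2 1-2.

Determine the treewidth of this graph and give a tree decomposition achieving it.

With just one bag of size 3, the width is 3 − 1 = 2, so tw(G) ≤ 2. On the other hand G contains the 3-clique {0, 1, 2}. A clique must lie in a single bag of any decomposition, so no decomposition can have width below 2. Hence tw(G) = 2 exactly.

Treewidth 2.
One optimal decomposition is:
Bags: B1 = {0, 1, 2}
Tree: (single bag)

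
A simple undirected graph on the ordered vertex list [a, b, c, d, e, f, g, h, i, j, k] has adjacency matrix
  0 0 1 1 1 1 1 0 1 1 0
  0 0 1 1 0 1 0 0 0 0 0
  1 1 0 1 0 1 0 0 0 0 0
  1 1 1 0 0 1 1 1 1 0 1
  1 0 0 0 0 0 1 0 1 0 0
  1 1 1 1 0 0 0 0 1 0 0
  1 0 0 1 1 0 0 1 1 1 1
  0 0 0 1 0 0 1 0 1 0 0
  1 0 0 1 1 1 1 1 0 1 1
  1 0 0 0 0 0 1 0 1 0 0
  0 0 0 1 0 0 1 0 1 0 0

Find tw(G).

3

A width-3 tree decomposition is:
Bags: B1 = {a, d, g, i}  B2 = {d, g, i, k}  B3 = {a, d, f, i}  B4 = {d, g, h, i}  B5 = {a, e, g, i}  B6 = {a, g, i, j}  B7 = {a, c, d, f}  B8 = {b, c, d, f}
Tree: B1–B2, B1–B3, B2–B4, B1–B5, B5–B6, B3–B7, B7–B8
Each bag holds 4 vertices, so the decomposition has width 3, which upper-bounds the treewidth. On the other hand G contains the 4-clique {a, c, d, f}. A clique must lie in a single bag of any decomposition, so no decomposition can have width below 3. Combining the bounds, tw(G) = 3.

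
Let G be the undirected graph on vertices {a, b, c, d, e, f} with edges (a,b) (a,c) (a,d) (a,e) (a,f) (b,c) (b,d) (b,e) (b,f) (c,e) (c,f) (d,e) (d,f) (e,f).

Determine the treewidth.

A width-4 tree decomposition is:
Bags: B1 = {a, b, d, e, f}  B2 = {a, b, c, e, f}
Tree: B1–B2
Every bag has size at most 5, so the width is 5 − 1 = 4 and tw(G) ≤ 4. Conversely, {a, b, d, e, f} is a clique of size 5, and the vertices of any clique must share a bag in every tree decomposition; so some bag has ≥ 5 vertices and tw(G) ≥ 4. Therefore the treewidth is 4.

4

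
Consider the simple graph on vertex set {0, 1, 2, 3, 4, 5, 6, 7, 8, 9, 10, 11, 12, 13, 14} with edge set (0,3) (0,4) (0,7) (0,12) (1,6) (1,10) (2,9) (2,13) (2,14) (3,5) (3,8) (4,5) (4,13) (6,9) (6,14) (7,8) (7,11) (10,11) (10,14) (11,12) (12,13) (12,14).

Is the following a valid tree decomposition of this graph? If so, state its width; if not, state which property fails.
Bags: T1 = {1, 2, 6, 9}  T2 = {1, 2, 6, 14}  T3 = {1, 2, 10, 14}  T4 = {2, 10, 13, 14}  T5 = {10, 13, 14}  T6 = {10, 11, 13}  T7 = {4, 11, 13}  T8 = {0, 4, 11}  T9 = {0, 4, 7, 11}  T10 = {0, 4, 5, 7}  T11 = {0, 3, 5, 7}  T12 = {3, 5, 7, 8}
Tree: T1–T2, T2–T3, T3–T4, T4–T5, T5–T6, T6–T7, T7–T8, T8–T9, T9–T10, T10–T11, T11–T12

A tree decomposition must satisfy three properties: every vertex lies in some bag; for every edge, both endpoints lie together in some bag; and for every vertex, the bags containing it form a connected subtree. Here vertex 12 appears in no bag, so the decomposition is invalid.

No — vertex 12 appears in no bag.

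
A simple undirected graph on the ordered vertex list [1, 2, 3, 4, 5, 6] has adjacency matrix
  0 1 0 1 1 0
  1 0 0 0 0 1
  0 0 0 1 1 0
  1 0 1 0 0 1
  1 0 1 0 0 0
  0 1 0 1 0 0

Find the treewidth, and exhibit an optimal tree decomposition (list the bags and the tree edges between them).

Treewidth 2.
One optimal decomposition is:
Bags: B1 = {3, 4, 5}  B2 = {1, 4, 5}  B3 = {1, 4, 6}  B4 = {1, 2, 6}
Tree: B1–B2, B2–B3, B3–B4

Every bag has size at most 3, so the width is 3 − 1 = 2 and tw(G) ≤ 2. Since 3–5–1–4–3 is a cycle in G, G is not acyclic. Forests are exactly the graphs of treewidth ≤ 1, so tw(G) ≥ 2. Combining the bounds, tw(G) = 2.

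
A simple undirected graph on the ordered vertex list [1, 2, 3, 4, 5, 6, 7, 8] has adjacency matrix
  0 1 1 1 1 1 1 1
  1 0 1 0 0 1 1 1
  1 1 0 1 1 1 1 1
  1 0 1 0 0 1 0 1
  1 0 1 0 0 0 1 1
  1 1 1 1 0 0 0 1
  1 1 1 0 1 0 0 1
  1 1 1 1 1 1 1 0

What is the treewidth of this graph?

4

A width-4 tree decomposition is:
Bags: B1 = {1, 3, 5, 7, 8}  B2 = {1, 2, 3, 7, 8}  B3 = {1, 2, 3, 6, 8}  B4 = {1, 3, 4, 6, 8}
Tree: B1–B2, B2–B3, B3–B4
Each bag holds 5 vertices, so the decomposition has width 4, which upper-bounds the treewidth. For the lower bound, the 5 vertices {1, 2, 3, 6, 8} are pairwise adjacent, and any tree decomposition puts a clique entirely inside one bag — forcing width ≥ 4. Therefore the treewidth is 4.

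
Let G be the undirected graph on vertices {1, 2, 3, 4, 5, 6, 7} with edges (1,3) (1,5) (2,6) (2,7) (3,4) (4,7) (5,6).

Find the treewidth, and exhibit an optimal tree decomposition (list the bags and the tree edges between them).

Treewidth 2.
Bags: B1 = {2, 6, 7}  B2 = {5, 6, 7}  B3 = {1, 5, 7}  B4 = {1, 3, 7}  B5 = {3, 4, 7}
Tree: B1–B2, B2–B3, B3–B4, B4–B5

The largest bag has 3 vertices, giving width 2; this decomposition certifies tw(G) ≤ 2. Since 7–2–6–5–1–3–4–7 is a cycle in G, G is not acyclic. Forests are exactly the graphs of treewidth ≤ 1, so tw(G) ≥ 2. Hence tw(G) = 2 exactly.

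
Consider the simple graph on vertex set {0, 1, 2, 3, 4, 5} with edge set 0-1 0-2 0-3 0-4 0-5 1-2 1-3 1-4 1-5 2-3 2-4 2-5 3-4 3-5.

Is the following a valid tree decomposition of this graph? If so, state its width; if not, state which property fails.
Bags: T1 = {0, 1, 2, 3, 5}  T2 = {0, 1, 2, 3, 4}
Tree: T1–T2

Yes; width 4.

Checking the three conditions: (i) the bags cover all of {0, 1, 2, 3, 4, 5}; (ii) for each edge, some bag contains both endpoints; (iii) the bags containing any fixed vertex form a subtree. All hold, so the decomposition is valid with width 5 − 1 = 4.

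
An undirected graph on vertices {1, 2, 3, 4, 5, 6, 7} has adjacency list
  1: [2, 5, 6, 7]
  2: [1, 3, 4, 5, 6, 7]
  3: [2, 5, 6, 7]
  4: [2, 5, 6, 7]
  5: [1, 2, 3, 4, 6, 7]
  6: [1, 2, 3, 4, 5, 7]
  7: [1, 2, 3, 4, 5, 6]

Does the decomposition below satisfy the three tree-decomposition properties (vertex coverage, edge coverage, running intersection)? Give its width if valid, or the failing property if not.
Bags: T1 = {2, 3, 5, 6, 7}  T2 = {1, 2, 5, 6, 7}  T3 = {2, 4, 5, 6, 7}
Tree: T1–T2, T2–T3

Yes; width 4.

Vertex coverage: the bags together contain {1, 2, 3, 4, 5, 6, 7}, the full vertex set. Edge coverage: each edge of G has both endpoints in at least one bag. Running intersection: for every vertex, the bags containing it form a connected subtree. All three properties hold, so this is a valid tree decomposition of width max|bag| − 1 = 4, and hence tw(G) ≤ 4.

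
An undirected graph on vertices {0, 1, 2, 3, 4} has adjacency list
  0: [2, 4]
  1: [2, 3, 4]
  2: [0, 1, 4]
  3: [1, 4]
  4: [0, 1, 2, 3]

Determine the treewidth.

A width-2 tree decomposition is:
Bags: B1 = {1, 2, 4}  B2 = {0, 2, 4}  B3 = {1, 3, 4}
Tree: B1–B2, B1–B3
The largest bag has 3 vertices, giving width 2; this decomposition certifies tw(G) ≤ 2. Conversely, {0, 2, 4} is a clique of size 3, and the vertices of any clique must share a bag in every tree decomposition; so some bag has ≥ 3 vertices and tw(G) ≥ 2. Combining the bounds, tw(G) = 2.

2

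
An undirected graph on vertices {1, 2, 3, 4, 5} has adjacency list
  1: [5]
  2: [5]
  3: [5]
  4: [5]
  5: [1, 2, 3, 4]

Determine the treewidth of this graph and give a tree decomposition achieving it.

The largest bag has 2 vertices, giving width 1; this decomposition certifies tw(G) ≤ 1. Since G has at least one edge (e.g. 4–5), it is not an edgeless graph, so tw(G) ≥ 1. The upper and lower bounds meet at 1, so that is the treewidth.

Treewidth 1.
One such decomposition:
Bags: B1 = {4, 5}  B2 = {2, 5}  B3 = {1, 5}  B4 = {3, 5}
Tree: B1–B2, B2–B3, B2–B4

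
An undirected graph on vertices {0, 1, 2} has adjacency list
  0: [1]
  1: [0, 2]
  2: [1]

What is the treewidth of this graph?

A width-1 tree decomposition is:
Bags: B1 = {1, 2}  B2 = {0, 1}
Tree: B1–B2
The largest bag has 2 vertices, giving width 1; this decomposition certifies tw(G) ≤ 1. Any graph with an edge has treewidth ≥ 1, and G has the edge 1–2. Therefore the treewidth is 1.

1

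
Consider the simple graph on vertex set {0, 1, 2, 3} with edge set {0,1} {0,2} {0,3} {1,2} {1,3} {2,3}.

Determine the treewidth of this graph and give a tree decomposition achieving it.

Treewidth 3.
One such decomposition:
Bags: B1 = {0, 1, 2, 3}
Tree: (single bag)

A single bag containing all 4 vertices is trivially a valid decomposition of width 3. For the lower bound, the 4 vertices {0, 1, 2, 3} are pairwise adjacent, and any tree decomposition puts a clique entirely inside one bag — forcing width ≥ 3. Hence tw(G) = 3 exactly.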